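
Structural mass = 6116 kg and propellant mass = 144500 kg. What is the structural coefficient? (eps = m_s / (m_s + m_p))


eps = 6116 / (6116 + 144500) = 0.0406

0.0406


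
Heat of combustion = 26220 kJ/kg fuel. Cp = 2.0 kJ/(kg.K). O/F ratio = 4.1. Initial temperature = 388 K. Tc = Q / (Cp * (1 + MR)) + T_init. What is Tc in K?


Tc = 26220 / (2.0 * (1 + 4.1)) + 388 = 2959 K

2959 K


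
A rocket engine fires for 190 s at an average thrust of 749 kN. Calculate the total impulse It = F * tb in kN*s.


It = 749 * 190 = 142310 kN*s

142310 kN*s


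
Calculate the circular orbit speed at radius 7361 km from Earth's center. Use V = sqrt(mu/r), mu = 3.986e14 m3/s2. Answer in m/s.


V = sqrt(3.986e14 / 7361000) = 7359 m/s

7359 m/s


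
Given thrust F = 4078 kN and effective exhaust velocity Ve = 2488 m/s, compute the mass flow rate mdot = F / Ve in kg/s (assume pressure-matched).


mdot = F / Ve = 4078000 / 2488 = 1639.1 kg/s

1639.1 kg/s


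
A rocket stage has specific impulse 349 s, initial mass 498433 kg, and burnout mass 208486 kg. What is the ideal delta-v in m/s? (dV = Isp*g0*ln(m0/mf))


Ve = 349 * 9.81 = 3423.69 m/s
dV = 3423.69 * ln(498433/208486) = 2984 m/s

2984 m/s


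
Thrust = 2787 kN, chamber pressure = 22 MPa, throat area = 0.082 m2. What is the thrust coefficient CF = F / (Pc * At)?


CF = 2787000 / (22e6 * 0.082) = 1.54

1.54


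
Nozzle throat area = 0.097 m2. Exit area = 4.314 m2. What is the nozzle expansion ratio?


AR = 4.314 / 0.097 = 44.5

44.5


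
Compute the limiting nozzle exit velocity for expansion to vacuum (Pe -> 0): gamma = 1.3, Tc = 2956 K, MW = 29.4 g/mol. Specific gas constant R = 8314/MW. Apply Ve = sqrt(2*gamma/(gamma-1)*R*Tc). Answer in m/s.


R = 8314 / 29.4 = 282.79 J/(kg.K)
Ve = sqrt(2 * 1.3 / (1.3 - 1) * 282.79 * 2956) = 2692 m/s

2692 m/s


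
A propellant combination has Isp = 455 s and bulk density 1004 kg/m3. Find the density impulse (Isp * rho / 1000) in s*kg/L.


rho*Isp = 455 * 1004 / 1000 = 457 s*kg/L

457 s*kg/L


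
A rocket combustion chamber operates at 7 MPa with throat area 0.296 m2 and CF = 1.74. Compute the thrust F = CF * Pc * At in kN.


F = 1.74 * 7e6 * 0.296 = 3.6053e+06 N = 3605.3 kN

3605.3 kN


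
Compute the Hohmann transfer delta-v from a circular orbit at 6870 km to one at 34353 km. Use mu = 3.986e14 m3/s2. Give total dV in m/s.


V1 = sqrt(mu/r1) = 7617.11 m/s
dV1 = V1*(sqrt(2*r2/(r1+r2)) - 1) = 2216.61 m/s
V2 = sqrt(mu/r2) = 3406.33 m/s
dV2 = V2*(1 - sqrt(2*r1/(r1+r2))) = 1439.75 m/s
Total dV = 3656 m/s

3656 m/s


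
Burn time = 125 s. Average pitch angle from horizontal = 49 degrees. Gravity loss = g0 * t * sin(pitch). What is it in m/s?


GL = 9.81 * 125 * sin(49 deg) = 925 m/s

925 m/s


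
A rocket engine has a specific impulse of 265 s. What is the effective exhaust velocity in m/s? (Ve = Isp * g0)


Ve = Isp * g0 = 265 * 9.81 = 2599.7 m/s

2599.7 m/s


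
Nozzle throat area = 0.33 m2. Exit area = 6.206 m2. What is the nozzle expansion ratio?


AR = 6.206 / 0.33 = 18.8

18.8


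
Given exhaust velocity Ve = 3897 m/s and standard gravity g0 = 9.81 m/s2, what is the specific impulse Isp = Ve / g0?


Isp = Ve / g0 = 3897 / 9.81 = 397.2 s

397.2 s


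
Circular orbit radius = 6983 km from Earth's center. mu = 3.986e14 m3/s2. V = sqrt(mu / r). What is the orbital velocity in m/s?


V = sqrt(3.986e14 / 6983000) = 7555 m/s

7555 m/s


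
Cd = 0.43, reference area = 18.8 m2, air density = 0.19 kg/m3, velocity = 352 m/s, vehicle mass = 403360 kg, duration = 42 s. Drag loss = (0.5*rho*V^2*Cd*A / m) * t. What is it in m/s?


D = 0.5 * 0.19 * 352^2 * 0.43 * 18.8 = 95155.79 N
a = 95155.79 / 403360 = 0.2359 m/s2
dV = 0.2359 * 42 = 9.9 m/s

9.9 m/s


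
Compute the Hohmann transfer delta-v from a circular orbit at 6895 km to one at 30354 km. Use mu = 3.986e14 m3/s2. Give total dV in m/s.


V1 = sqrt(mu/r1) = 7603.29 m/s
dV1 = V1*(sqrt(2*r2/(r1+r2)) - 1) = 2103.31 m/s
V2 = sqrt(mu/r2) = 3623.77 m/s
dV2 = V2*(1 - sqrt(2*r1/(r1+r2))) = 1418.89 m/s
Total dV = 3522 m/s

3522 m/s


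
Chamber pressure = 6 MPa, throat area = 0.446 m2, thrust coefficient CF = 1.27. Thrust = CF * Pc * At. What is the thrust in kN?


F = 1.27 * 6e6 * 0.446 = 3.3985e+06 N = 3398.5 kN

3398.5 kN


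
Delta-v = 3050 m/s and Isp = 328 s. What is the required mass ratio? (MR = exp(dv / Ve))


Ve = 328 * 9.81 = 3217.68 m/s
MR = exp(3050 / 3217.68) = 2.58

2.58


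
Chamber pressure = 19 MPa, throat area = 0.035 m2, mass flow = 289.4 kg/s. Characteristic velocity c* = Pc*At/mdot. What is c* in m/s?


c* = 19e6 * 0.035 / 289.4 = 2298 m/s

2298 m/s


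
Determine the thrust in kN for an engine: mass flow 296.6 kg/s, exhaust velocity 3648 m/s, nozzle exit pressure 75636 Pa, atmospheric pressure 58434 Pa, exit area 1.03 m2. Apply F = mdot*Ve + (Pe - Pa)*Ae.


F = 296.6 * 3648 + (75636 - 58434) * 1.03 = 1.0997e+06 N = 1099.7 kN

1099.7 kN


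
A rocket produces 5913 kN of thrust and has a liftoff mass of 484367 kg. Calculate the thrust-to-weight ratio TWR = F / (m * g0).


TWR = 5913000 / (484367 * 9.81) = 1.24

1.24


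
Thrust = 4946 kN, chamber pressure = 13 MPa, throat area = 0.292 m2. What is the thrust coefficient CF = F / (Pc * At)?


CF = 4946000 / (13e6 * 0.292) = 1.3

1.3


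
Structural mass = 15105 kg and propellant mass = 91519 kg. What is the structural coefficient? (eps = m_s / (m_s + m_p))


eps = 15105 / (15105 + 91519) = 0.1417

0.1417


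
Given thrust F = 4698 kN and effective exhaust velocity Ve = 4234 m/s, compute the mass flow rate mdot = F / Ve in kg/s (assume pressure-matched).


mdot = F / Ve = 4698000 / 4234 = 1109.6 kg/s

1109.6 kg/s


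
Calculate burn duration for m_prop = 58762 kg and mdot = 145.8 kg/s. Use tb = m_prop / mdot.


tb = 58762 / 145.8 = 403.0 s

403.0 s


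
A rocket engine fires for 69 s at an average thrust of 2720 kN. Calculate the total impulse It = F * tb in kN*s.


It = 2720 * 69 = 187680 kN*s

187680 kN*s


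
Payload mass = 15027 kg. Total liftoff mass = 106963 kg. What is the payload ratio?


PR = 15027 / 106963 = 0.1405

0.1405


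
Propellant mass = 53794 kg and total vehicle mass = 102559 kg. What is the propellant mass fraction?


PMF = 53794 / 102559 = 0.525

0.525


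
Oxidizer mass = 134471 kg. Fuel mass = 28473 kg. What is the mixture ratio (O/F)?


MR = 134471 / 28473 = 4.72

4.72


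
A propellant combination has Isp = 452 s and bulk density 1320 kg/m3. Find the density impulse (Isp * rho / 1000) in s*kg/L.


rho*Isp = 452 * 1320 / 1000 = 597 s*kg/L

597 s*kg/L


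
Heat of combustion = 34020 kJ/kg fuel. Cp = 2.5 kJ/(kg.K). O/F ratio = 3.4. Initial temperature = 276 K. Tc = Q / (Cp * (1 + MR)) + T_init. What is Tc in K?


Tc = 34020 / (2.5 * (1 + 3.4)) + 276 = 3369 K

3369 K


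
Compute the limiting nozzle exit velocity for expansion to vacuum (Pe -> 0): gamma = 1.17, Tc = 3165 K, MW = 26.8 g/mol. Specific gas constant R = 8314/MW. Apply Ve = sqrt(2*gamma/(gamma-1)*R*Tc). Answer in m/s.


R = 8314 / 26.8 = 310.22 J/(kg.K)
Ve = sqrt(2 * 1.17 / (1.17 - 1) * 310.22 * 3165) = 3676 m/s

3676 m/s


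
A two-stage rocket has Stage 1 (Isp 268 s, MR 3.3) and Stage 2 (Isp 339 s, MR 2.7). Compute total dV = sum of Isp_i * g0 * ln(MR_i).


dV1 = 268 * 9.81 * ln(3.3) = 3138.9 m/s
dV2 = 339 * 9.81 * ln(2.7) = 3303.1 m/s
Total dV = 3138.9 + 3303.1 = 6442.0 m/s ~ 6442 m/s

6442 m/s


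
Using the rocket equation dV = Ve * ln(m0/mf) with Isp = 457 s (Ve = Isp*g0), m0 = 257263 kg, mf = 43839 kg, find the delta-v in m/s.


Ve = 457 * 9.81 = 4483.17 m/s
dV = 4483.17 * ln(257263/43839) = 7933 m/s

7933 m/s


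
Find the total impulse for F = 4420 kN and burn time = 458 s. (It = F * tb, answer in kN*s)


It = 4420 * 458 = 2024360 kN*s

2024360 kN*s


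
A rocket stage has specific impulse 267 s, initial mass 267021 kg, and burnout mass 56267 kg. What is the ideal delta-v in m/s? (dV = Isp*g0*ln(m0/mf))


Ve = 267 * 9.81 = 2619.27 m/s
dV = 2619.27 * ln(267021/56267) = 4079 m/s

4079 m/s


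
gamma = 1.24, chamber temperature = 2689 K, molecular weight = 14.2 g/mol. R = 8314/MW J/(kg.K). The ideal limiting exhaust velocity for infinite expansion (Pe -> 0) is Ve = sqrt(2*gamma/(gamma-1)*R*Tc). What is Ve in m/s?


R = 8314 / 14.2 = 585.49 J/(kg.K)
Ve = sqrt(2 * 1.24 / (1.24 - 1) * 585.49 * 2689) = 4033 m/s

4033 m/s


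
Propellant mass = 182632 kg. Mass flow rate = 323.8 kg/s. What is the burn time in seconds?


tb = 182632 / 323.8 = 564.0 s

564.0 s


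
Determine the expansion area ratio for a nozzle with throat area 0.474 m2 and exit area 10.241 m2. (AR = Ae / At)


AR = 10.241 / 0.474 = 21.6

21.6


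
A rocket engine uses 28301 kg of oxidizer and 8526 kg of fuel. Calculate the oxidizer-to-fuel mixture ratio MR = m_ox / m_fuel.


MR = 28301 / 8526 = 3.32

3.32


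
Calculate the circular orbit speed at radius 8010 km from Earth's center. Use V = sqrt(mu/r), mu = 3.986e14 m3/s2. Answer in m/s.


V = sqrt(3.986e14 / 8010000) = 7054 m/s

7054 m/s


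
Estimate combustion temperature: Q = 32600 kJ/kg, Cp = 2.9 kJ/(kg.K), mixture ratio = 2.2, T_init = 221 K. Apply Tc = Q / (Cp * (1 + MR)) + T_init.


Tc = 32600 / (2.9 * (1 + 2.2)) + 221 = 3734 K

3734 K


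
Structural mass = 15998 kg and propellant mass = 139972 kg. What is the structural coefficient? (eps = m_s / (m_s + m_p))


eps = 15998 / (15998 + 139972) = 0.1026

0.1026


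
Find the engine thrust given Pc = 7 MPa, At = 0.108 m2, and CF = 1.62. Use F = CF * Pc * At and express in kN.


F = 1.62 * 7e6 * 0.108 = 1.2247e+06 N = 1224.7 kN

1224.7 kN


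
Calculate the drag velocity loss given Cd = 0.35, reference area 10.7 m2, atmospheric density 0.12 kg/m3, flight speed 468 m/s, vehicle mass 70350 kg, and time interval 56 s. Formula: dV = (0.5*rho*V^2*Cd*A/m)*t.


D = 0.5 * 0.12 * 468^2 * 0.35 * 10.7 = 49214.69 N
a = 49214.69 / 70350 = 0.6996 m/s2
dV = 0.6996 * 56 = 39.2 m/s

39.2 m/s


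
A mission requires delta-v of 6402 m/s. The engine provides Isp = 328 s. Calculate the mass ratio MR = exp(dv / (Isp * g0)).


Ve = 328 * 9.81 = 3217.68 m/s
MR = exp(6402 / 3217.68) = 7.313

7.313


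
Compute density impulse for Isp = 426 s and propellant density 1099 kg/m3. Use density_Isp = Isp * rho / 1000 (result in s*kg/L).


rho*Isp = 426 * 1099 / 1000 = 468 s*kg/L

468 s*kg/L


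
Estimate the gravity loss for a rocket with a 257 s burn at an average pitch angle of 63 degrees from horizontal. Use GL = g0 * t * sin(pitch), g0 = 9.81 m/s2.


GL = 9.81 * 257 * sin(63 deg) = 2246 m/s

2246 m/s


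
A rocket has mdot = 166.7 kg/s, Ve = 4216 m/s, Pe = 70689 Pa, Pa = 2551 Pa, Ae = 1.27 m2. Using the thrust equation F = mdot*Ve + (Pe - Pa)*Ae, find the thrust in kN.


F = 166.7 * 4216 + (70689 - 2551) * 1.27 = 789342.0 N = 789.3 kN

789.3 kN


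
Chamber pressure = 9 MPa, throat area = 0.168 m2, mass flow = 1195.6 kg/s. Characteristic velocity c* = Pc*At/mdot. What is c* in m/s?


c* = 9e6 * 0.168 / 1195.6 = 1265 m/s

1265 m/s


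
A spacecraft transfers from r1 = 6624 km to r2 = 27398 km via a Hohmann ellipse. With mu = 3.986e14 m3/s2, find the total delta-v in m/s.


V1 = sqrt(mu/r1) = 7757.26 m/s
dV1 = V1*(sqrt(2*r2/(r1+r2)) - 1) = 2087.45 m/s
V2 = sqrt(mu/r2) = 3814.25 m/s
dV2 = V2*(1 - sqrt(2*r1/(r1+r2))) = 1434.1 m/s
Total dV = 3522 m/s

3522 m/s


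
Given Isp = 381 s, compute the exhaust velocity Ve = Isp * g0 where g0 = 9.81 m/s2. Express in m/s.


Ve = Isp * g0 = 381 * 9.81 = 3737.6 m/s

3737.6 m/s


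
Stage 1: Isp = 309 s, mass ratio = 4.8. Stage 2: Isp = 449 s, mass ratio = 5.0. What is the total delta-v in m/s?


dV1 = 309 * 9.81 * ln(4.8) = 4754.9 m/s
dV2 = 449 * 9.81 * ln(5.0) = 7089.1 m/s
Total dV = 4754.9 + 7089.1 = 11844.0 m/s ~ 11844 m/s

11844 m/s


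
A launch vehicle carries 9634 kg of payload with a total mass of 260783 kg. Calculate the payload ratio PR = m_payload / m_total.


PR = 9634 / 260783 = 0.0369

0.0369


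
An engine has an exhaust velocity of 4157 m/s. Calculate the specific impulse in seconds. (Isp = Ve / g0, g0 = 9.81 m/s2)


Isp = Ve / g0 = 4157 / 9.81 = 423.8 s

423.8 s


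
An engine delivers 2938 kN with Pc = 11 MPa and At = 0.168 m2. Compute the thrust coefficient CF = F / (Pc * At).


CF = 2938000 / (11e6 * 0.168) = 1.59

1.59


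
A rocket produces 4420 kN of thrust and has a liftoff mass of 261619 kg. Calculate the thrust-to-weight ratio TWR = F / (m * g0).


TWR = 4420000 / (261619 * 9.81) = 1.72

1.72


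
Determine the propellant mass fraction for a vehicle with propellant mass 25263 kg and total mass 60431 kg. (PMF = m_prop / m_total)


PMF = 25263 / 60431 = 0.418

0.418


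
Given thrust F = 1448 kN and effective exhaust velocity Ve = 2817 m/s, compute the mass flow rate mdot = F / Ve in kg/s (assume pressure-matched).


mdot = F / Ve = 1448000 / 2817 = 514.0 kg/s

514.0 kg/s


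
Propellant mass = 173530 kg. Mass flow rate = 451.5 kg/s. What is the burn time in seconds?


tb = 173530 / 451.5 = 384.3 s

384.3 s


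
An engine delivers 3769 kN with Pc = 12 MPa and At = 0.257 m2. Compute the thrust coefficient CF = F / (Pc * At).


CF = 3769000 / (12e6 * 0.257) = 1.22

1.22


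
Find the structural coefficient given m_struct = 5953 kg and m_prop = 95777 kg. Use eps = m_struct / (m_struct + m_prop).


eps = 5953 / (5953 + 95777) = 0.0585

0.0585


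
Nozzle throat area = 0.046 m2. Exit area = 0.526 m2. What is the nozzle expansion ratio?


AR = 0.526 / 0.046 = 11.4

11.4


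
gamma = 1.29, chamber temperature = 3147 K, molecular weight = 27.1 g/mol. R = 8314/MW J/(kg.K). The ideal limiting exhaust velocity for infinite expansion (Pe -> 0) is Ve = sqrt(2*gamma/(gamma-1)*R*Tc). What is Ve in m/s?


R = 8314 / 27.1 = 306.79 J/(kg.K)
Ve = sqrt(2 * 1.29 / (1.29 - 1) * 306.79 * 3147) = 2931 m/s

2931 m/s


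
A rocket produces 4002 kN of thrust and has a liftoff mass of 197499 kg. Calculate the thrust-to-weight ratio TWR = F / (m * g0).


TWR = 4002000 / (197499 * 9.81) = 2.07

2.07


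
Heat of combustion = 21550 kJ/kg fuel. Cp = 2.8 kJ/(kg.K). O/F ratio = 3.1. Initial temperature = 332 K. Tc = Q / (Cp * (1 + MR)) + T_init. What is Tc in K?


Tc = 21550 / (2.8 * (1 + 3.1)) + 332 = 2209 K

2209 K


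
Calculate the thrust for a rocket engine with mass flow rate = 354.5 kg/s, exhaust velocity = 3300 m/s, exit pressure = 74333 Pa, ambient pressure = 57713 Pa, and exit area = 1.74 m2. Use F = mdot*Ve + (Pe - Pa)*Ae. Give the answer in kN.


F = 354.5 * 3300 + (74333 - 57713) * 1.74 = 1.1988e+06 N = 1198.8 kN

1198.8 kN


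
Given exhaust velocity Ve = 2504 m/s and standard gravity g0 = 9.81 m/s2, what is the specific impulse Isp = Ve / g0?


Isp = Ve / g0 = 2504 / 9.81 = 255.2 s

255.2 s


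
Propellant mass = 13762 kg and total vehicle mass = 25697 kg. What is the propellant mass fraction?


PMF = 13762 / 25697 = 0.536

0.536


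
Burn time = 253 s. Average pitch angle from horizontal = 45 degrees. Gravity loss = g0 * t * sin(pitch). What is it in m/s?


GL = 9.81 * 253 * sin(45 deg) = 1755 m/s

1755 m/s


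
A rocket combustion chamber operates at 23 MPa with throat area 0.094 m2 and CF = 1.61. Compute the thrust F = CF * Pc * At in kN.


F = 1.61 * 23e6 * 0.094 = 3.4808e+06 N = 3480.8 kN

3480.8 kN


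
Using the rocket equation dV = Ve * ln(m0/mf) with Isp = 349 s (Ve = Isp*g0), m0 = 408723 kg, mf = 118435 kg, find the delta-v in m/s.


Ve = 349 * 9.81 = 3423.69 m/s
dV = 3423.69 * ln(408723/118435) = 4241 m/s

4241 m/s


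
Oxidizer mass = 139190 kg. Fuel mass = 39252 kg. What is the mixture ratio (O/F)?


MR = 139190 / 39252 = 3.55

3.55


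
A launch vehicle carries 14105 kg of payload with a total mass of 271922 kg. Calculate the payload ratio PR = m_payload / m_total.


PR = 14105 / 271922 = 0.0519

0.0519


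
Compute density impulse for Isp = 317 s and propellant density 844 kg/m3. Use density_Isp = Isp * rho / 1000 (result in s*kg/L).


rho*Isp = 317 * 844 / 1000 = 268 s*kg/L

268 s*kg/L


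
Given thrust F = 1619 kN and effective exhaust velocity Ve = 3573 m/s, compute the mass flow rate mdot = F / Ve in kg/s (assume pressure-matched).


mdot = F / Ve = 1619000 / 3573 = 453.1 kg/s

453.1 kg/s


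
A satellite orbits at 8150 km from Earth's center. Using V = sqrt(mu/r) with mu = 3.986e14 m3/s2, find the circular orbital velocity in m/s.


V = sqrt(3.986e14 / 8150000) = 6993 m/s

6993 m/s


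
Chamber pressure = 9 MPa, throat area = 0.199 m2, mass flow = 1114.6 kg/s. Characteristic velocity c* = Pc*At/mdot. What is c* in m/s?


c* = 9e6 * 0.199 / 1114.6 = 1607 m/s

1607 m/s


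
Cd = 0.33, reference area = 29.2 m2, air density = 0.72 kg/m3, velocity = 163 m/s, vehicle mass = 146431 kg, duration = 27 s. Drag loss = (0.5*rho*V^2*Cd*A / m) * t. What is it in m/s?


D = 0.5 * 0.72 * 163^2 * 0.33 * 29.2 = 92166.8 N
a = 92166.8 / 146431 = 0.6294 m/s2
dV = 0.6294 * 27 = 17.0 m/s

17.0 m/s


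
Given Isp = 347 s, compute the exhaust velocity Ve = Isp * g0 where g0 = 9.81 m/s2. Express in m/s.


Ve = Isp * g0 = 347 * 9.81 = 3404.1 m/s

3404.1 m/s


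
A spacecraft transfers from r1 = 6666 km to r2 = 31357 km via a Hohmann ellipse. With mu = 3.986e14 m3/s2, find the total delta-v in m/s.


V1 = sqrt(mu/r1) = 7732.79 m/s
dV1 = V1*(sqrt(2*r2/(r1+r2)) - 1) = 2198.26 m/s
V2 = sqrt(mu/r2) = 3565.34 m/s
dV2 = V2*(1 - sqrt(2*r1/(r1+r2))) = 1454.16 m/s
Total dV = 3652 m/s

3652 m/s


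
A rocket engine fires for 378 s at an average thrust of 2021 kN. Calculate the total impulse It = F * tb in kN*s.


It = 2021 * 378 = 763938 kN*s

763938 kN*s


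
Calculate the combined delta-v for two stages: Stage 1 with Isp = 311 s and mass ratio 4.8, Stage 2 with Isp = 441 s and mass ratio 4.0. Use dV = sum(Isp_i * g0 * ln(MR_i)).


dV1 = 311 * 9.81 * ln(4.8) = 4785.7 m/s
dV2 = 441 * 9.81 * ln(4.0) = 5997.4 m/s
Total dV = 4785.7 + 5997.4 = 10783.1 m/s ~ 10783 m/s

10783 m/s


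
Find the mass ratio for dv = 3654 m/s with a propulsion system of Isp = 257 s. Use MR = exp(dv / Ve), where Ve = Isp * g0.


Ve = 257 * 9.81 = 2521.17 m/s
MR = exp(3654 / 2521.17) = 4.26

4.26


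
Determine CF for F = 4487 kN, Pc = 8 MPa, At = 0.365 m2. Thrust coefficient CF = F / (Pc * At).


CF = 4487000 / (8e6 * 0.365) = 1.54

1.54


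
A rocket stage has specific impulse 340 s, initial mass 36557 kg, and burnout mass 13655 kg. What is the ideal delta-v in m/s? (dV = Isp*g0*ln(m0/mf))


Ve = 340 * 9.81 = 3335.4 m/s
dV = 3335.4 * ln(36557/13655) = 3285 m/s

3285 m/s


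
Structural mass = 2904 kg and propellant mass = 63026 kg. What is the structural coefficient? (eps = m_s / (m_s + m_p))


eps = 2904 / (2904 + 63026) = 0.044

0.044


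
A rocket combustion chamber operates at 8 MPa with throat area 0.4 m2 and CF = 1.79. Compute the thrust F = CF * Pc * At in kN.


F = 1.79 * 8e6 * 0.4 = 5.7280e+06 N = 5728.0 kN

5728.0 kN


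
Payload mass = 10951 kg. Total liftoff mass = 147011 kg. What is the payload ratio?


PR = 10951 / 147011 = 0.0745

0.0745


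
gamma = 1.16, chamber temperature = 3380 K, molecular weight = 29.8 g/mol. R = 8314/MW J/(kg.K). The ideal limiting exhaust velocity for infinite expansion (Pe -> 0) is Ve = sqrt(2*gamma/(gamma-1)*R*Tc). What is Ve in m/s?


R = 8314 / 29.8 = 278.99 J/(kg.K)
Ve = sqrt(2 * 1.16 / (1.16 - 1) * 278.99 * 3380) = 3698 m/s

3698 m/s


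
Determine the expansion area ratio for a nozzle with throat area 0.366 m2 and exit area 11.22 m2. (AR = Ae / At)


AR = 11.22 / 0.366 = 30.7

30.7


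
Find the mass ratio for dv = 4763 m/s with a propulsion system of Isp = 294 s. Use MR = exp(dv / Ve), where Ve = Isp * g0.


Ve = 294 * 9.81 = 2884.14 m/s
MR = exp(4763 / 2884.14) = 5.215

5.215


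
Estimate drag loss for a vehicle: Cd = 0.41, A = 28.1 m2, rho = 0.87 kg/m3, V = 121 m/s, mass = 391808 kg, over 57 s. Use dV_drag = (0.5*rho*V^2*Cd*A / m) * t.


D = 0.5 * 0.87 * 121^2 * 0.41 * 28.1 = 73375.35 N
a = 73375.35 / 391808 = 0.1873 m/s2
dV = 0.1873 * 57 = 10.7 m/s

10.7 m/s


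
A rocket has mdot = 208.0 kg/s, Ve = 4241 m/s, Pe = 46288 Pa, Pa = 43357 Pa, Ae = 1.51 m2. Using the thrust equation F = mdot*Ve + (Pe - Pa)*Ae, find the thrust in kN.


F = 208.0 * 4241 + (46288 - 43357) * 1.51 = 886554.0 N = 886.6 kN

886.6 kN


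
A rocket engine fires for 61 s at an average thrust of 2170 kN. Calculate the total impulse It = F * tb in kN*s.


It = 2170 * 61 = 132370 kN*s

132370 kN*s


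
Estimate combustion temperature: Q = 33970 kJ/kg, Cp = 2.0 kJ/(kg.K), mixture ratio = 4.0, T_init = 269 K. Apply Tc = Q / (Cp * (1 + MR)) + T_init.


Tc = 33970 / (2.0 * (1 + 4.0)) + 269 = 3666 K

3666 K


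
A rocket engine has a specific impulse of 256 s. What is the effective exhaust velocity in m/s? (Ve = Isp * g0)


Ve = Isp * g0 = 256 * 9.81 = 2511.4 m/s

2511.4 m/s


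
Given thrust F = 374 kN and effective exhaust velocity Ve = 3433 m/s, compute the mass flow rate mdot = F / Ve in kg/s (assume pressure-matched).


mdot = F / Ve = 374000 / 3433 = 108.9 kg/s

108.9 kg/s


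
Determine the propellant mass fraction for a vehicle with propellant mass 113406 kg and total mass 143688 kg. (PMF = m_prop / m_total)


PMF = 113406 / 143688 = 0.789

0.789


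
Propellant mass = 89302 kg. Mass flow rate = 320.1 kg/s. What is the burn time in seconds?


tb = 89302 / 320.1 = 279.0 s

279.0 s


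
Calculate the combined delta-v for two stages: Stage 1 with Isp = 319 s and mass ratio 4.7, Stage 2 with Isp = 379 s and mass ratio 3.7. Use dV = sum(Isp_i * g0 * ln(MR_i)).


dV1 = 319 * 9.81 * ln(4.7) = 4842.9 m/s
dV2 = 379 * 9.81 * ln(3.7) = 4864.4 m/s
Total dV = 4842.9 + 4864.4 = 9707.3 m/s ~ 9707 m/s

9707 m/s


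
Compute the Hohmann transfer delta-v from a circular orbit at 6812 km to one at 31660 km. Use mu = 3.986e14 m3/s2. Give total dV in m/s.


V1 = sqrt(mu/r1) = 7649.47 m/s
dV1 = V1*(sqrt(2*r2/(r1+r2)) - 1) = 2164.15 m/s
V2 = sqrt(mu/r2) = 3548.24 m/s
dV2 = V2*(1 - sqrt(2*r1/(r1+r2))) = 1436.73 m/s
Total dV = 3601 m/s

3601 m/s


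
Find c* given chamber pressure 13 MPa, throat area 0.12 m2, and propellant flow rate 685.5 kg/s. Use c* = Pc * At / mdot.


c* = 13e6 * 0.12 / 685.5 = 2276 m/s

2276 m/s


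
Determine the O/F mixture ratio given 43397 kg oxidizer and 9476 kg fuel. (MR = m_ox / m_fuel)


MR = 43397 / 9476 = 4.58

4.58


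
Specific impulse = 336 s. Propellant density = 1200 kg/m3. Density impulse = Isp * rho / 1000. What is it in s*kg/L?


rho*Isp = 336 * 1200 / 1000 = 403 s*kg/L

403 s*kg/L


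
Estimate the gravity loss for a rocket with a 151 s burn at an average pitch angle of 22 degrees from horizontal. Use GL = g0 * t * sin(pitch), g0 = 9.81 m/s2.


GL = 9.81 * 151 * sin(22 deg) = 555 m/s

555 m/s


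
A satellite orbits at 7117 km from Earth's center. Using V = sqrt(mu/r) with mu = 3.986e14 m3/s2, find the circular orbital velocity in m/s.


V = sqrt(3.986e14 / 7117000) = 7484 m/s

7484 m/s


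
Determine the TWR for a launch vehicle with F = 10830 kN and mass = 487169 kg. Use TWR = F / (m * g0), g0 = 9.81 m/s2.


TWR = 10830000 / (487169 * 9.81) = 2.27

2.27


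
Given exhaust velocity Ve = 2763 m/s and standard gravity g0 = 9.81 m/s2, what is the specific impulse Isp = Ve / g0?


Isp = Ve / g0 = 2763 / 9.81 = 281.7 s

281.7 s


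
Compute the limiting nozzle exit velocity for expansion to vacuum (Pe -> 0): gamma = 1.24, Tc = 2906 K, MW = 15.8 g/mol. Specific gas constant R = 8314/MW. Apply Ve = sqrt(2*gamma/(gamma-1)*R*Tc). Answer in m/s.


R = 8314 / 15.8 = 526.2 J/(kg.K)
Ve = sqrt(2 * 1.24 / (1.24 - 1) * 526.2 * 2906) = 3975 m/s

3975 m/s


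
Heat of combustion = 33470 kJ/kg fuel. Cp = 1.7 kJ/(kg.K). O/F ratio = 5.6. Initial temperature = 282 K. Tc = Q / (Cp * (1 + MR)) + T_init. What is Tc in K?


Tc = 33470 / (1.7 * (1 + 5.6)) + 282 = 3265 K

3265 K


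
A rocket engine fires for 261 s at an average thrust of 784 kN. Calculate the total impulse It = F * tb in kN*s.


It = 784 * 261 = 204624 kN*s

204624 kN*s


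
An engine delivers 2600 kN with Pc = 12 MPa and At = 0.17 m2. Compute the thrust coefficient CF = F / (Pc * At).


CF = 2600000 / (12e6 * 0.17) = 1.27

1.27


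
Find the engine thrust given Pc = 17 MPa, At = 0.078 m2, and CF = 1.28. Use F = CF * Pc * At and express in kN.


F = 1.28 * 17e6 * 0.078 = 1.6973e+06 N = 1697.3 kN

1697.3 kN


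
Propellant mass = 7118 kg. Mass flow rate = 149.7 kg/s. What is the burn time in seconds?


tb = 7118 / 149.7 = 47.5 s

47.5 s


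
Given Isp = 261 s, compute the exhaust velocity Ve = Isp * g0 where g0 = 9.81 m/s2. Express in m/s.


Ve = Isp * g0 = 261 * 9.81 = 2560.4 m/s

2560.4 m/s


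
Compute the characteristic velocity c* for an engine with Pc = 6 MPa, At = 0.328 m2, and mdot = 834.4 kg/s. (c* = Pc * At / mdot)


c* = 6e6 * 0.328 / 834.4 = 2359 m/s

2359 m/s


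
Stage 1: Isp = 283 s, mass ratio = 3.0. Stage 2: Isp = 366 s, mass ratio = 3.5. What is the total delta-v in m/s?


dV1 = 283 * 9.81 * ln(3.0) = 3050.0 m/s
dV2 = 366 * 9.81 * ln(3.5) = 4498.0 m/s
Total dV = 3050.0 + 4498.0 = 7548.0 m/s ~ 7548 m/s

7548 m/s


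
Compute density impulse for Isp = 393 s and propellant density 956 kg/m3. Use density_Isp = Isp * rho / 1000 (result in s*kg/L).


rho*Isp = 393 * 956 / 1000 = 376 s*kg/L

376 s*kg/L


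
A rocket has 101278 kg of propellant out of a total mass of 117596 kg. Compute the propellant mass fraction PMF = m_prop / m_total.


PMF = 101278 / 117596 = 0.861

0.861


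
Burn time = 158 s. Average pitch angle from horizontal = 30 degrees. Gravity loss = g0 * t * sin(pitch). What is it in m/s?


GL = 9.81 * 158 * sin(30 deg) = 775 m/s

775 m/s


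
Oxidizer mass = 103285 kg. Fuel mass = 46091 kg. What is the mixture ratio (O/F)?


MR = 103285 / 46091 = 2.24

2.24


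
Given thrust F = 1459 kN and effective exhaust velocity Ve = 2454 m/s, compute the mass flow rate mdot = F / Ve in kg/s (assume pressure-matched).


mdot = F / Ve = 1459000 / 2454 = 594.5 kg/s

594.5 kg/s


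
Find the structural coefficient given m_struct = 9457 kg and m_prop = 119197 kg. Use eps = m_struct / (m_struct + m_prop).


eps = 9457 / (9457 + 119197) = 0.0735

0.0735


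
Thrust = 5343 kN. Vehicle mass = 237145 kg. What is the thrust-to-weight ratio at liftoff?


TWR = 5343000 / (237145 * 9.81) = 2.3

2.3


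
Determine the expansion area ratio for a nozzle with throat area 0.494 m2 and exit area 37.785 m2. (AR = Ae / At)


AR = 37.785 / 0.494 = 76.5

76.5


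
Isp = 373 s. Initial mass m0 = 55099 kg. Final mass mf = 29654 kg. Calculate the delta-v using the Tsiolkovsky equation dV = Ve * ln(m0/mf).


Ve = 373 * 9.81 = 3659.13 m/s
dV = 3659.13 * ln(55099/29654) = 2267 m/s

2267 m/s


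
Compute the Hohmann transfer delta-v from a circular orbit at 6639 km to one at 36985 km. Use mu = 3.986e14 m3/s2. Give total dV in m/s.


V1 = sqrt(mu/r1) = 7748.49 m/s
dV1 = V1*(sqrt(2*r2/(r1+r2)) - 1) = 2341.3 m/s
V2 = sqrt(mu/r2) = 3282.89 m/s
dV2 = V2*(1 - sqrt(2*r1/(r1+r2))) = 1471.72 m/s
Total dV = 3813 m/s

3813 m/s


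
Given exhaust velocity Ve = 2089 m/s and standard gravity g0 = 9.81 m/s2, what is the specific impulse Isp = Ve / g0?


Isp = Ve / g0 = 2089 / 9.81 = 212.9 s

212.9 s


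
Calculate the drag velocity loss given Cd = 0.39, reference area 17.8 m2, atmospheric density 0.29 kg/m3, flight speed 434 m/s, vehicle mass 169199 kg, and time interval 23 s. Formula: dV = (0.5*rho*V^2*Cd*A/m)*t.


D = 0.5 * 0.29 * 434^2 * 0.39 * 17.8 = 189597.27 N
a = 189597.27 / 169199 = 1.1206 m/s2
dV = 1.1206 * 23 = 25.8 m/s

25.8 m/s


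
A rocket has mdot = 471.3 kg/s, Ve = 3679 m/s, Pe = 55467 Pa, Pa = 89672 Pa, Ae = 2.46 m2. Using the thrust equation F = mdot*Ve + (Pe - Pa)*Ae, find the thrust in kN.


F = 471.3 * 3679 + (55467 - 89672) * 2.46 = 1.6498e+06 N = 1649.8 kN

1649.8 kN


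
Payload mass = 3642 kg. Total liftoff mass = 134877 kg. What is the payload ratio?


PR = 3642 / 134877 = 0.027

0.027


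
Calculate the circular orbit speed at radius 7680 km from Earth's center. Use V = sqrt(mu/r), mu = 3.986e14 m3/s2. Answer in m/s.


V = sqrt(3.986e14 / 7680000) = 7204 m/s

7204 m/s


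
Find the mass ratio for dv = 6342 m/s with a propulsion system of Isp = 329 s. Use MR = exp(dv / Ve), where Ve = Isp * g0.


Ve = 329 * 9.81 = 3227.49 m/s
MR = exp(6342 / 3227.49) = 7.135

7.135


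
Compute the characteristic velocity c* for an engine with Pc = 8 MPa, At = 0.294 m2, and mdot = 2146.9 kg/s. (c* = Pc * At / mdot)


c* = 8e6 * 0.294 / 2146.9 = 1096 m/s

1096 m/s


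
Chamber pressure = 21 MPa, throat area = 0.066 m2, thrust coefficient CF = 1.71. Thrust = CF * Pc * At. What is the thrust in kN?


F = 1.71 * 21e6 * 0.066 = 2.3701e+06 N = 2370.1 kN

2370.1 kN


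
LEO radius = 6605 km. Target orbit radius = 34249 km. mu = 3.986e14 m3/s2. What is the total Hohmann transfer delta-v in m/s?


V1 = sqrt(mu/r1) = 7768.41 m/s
dV1 = V1*(sqrt(2*r2/(r1+r2)) - 1) = 2290.57 m/s
V2 = sqrt(mu/r2) = 3411.49 m/s
dV2 = V2*(1 - sqrt(2*r1/(r1+r2))) = 1471.6 m/s
Total dV = 3762 m/s

3762 m/s


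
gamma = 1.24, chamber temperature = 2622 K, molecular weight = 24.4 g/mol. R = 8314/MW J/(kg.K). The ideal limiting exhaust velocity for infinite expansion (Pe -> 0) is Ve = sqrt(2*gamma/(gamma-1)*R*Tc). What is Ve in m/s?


R = 8314 / 24.4 = 340.74 J/(kg.K)
Ve = sqrt(2 * 1.24 / (1.24 - 1) * 340.74 * 2622) = 3038 m/s

3038 m/s


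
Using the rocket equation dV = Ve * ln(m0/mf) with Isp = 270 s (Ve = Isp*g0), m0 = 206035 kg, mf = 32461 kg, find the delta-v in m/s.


Ve = 270 * 9.81 = 2648.7 m/s
dV = 2648.7 * ln(206035/32461) = 4895 m/s

4895 m/s


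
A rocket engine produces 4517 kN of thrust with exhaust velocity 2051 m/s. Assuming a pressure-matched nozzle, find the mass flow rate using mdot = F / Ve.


mdot = F / Ve = 4517000 / 2051 = 2202.3 kg/s

2202.3 kg/s


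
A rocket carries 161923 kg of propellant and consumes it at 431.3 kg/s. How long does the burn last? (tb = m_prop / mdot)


tb = 161923 / 431.3 = 375.4 s

375.4 s


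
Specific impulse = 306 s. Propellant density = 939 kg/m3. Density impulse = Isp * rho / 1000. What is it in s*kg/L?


rho*Isp = 306 * 939 / 1000 = 287 s*kg/L

287 s*kg/L


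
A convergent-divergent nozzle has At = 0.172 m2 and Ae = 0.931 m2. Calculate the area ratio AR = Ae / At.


AR = 0.931 / 0.172 = 5.4

5.4


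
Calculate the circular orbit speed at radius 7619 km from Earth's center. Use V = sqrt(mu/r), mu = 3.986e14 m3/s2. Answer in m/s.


V = sqrt(3.986e14 / 7619000) = 7233 m/s

7233 m/s


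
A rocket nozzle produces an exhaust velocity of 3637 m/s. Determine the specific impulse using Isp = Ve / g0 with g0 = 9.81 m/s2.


Isp = Ve / g0 = 3637 / 9.81 = 370.7 s

370.7 s


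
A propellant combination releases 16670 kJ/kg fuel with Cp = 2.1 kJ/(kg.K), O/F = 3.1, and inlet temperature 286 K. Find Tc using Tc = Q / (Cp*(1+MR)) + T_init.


Tc = 16670 / (2.1 * (1 + 3.1)) + 286 = 2222 K

2222 K


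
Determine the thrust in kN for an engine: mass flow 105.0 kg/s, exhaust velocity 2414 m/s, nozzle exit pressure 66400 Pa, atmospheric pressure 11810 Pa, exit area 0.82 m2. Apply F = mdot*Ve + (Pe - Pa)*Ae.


F = 105.0 * 2414 + (66400 - 11810) * 0.82 = 298234.0 N = 298.2 kN

298.2 kN


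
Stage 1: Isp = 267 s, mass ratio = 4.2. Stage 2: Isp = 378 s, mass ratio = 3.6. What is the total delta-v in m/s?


dV1 = 267 * 9.81 * ln(4.2) = 3758.9 m/s
dV2 = 378 * 9.81 * ln(3.6) = 4749.9 m/s
Total dV = 3758.9 + 4749.9 = 8508.8 m/s ~ 8509 m/s

8509 m/s


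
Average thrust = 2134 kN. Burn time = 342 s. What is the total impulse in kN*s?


It = 2134 * 342 = 729828 kN*s

729828 kN*s


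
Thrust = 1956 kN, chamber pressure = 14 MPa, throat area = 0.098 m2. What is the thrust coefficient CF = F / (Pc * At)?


CF = 1956000 / (14e6 * 0.098) = 1.43

1.43


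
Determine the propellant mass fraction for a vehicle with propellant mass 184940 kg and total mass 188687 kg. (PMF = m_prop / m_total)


PMF = 184940 / 188687 = 0.98

0.98


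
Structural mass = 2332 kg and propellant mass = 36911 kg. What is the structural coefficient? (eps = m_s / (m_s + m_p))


eps = 2332 / (2332 + 36911) = 0.0594

0.0594


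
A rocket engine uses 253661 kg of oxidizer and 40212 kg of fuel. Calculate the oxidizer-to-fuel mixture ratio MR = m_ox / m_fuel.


MR = 253661 / 40212 = 6.31

6.31


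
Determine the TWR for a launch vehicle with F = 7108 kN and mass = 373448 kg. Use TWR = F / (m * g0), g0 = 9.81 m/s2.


TWR = 7108000 / (373448 * 9.81) = 1.94

1.94


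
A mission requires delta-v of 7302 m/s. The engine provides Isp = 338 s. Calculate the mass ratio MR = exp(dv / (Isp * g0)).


Ve = 338 * 9.81 = 3315.78 m/s
MR = exp(7302 / 3315.78) = 9.045

9.045


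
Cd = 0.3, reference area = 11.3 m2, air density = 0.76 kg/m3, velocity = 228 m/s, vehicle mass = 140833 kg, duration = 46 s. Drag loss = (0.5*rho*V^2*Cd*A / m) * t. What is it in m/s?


D = 0.5 * 0.76 * 228^2 * 0.3 * 11.3 = 66965.79 N
a = 66965.79 / 140833 = 0.4755 m/s2
dV = 0.4755 * 46 = 21.9 m/s

21.9 m/s


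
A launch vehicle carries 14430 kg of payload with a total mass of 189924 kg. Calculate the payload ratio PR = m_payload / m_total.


PR = 14430 / 189924 = 0.076

0.076


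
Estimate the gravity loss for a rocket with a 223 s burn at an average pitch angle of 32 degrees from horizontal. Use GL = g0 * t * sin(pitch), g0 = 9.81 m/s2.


GL = 9.81 * 223 * sin(32 deg) = 1159 m/s

1159 m/s


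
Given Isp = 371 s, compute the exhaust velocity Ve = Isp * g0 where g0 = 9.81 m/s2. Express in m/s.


Ve = Isp * g0 = 371 * 9.81 = 3639.5 m/s

3639.5 m/s


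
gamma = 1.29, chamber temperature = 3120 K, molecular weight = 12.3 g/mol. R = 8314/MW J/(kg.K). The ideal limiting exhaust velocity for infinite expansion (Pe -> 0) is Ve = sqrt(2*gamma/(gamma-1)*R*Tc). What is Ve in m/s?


R = 8314 / 12.3 = 675.93 J/(kg.K)
Ve = sqrt(2 * 1.29 / (1.29 - 1) * 675.93 * 3120) = 4332 m/s

4332 m/s


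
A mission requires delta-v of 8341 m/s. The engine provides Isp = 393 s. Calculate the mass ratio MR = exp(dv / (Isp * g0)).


Ve = 393 * 9.81 = 3855.33 m/s
MR = exp(8341 / 3855.33) = 8.702

8.702


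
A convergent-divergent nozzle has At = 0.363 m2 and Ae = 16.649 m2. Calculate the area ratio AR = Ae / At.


AR = 16.649 / 0.363 = 45.9

45.9


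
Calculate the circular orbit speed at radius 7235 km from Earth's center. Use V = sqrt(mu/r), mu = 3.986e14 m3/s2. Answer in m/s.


V = sqrt(3.986e14 / 7235000) = 7422 m/s

7422 m/s


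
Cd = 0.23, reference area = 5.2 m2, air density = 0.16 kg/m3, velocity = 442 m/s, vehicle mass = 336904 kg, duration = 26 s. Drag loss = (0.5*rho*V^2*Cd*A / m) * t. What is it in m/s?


D = 0.5 * 0.16 * 442^2 * 0.23 * 5.2 = 18692.43 N
a = 18692.43 / 336904 = 0.0555 m/s2
dV = 0.0555 * 26 = 1.4 m/s

1.4 m/s


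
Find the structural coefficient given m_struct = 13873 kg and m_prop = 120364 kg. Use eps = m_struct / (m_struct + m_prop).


eps = 13873 / (13873 + 120364) = 0.1033

0.1033


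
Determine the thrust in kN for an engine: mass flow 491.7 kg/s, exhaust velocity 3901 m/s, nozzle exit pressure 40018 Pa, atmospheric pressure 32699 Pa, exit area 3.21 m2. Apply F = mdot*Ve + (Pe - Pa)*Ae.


F = 491.7 * 3901 + (40018 - 32699) * 3.21 = 1.9416e+06 N = 1941.6 kN

1941.6 kN


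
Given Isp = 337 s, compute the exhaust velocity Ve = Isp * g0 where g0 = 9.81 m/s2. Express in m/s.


Ve = Isp * g0 = 337 * 9.81 = 3306.0 m/s

3306.0 m/s


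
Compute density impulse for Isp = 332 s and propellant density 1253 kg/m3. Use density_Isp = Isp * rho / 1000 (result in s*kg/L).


rho*Isp = 332 * 1253 / 1000 = 416 s*kg/L

416 s*kg/L


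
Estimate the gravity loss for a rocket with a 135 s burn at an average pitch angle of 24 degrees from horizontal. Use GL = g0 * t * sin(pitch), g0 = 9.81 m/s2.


GL = 9.81 * 135 * sin(24 deg) = 539 m/s

539 m/s


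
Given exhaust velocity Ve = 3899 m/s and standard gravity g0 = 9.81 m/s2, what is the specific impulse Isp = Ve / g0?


Isp = Ve / g0 = 3899 / 9.81 = 397.5 s

397.5 s


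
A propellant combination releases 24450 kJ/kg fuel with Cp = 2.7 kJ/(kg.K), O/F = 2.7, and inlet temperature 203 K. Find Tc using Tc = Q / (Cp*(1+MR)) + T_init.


Tc = 24450 / (2.7 * (1 + 2.7)) + 203 = 2650 K

2650 K


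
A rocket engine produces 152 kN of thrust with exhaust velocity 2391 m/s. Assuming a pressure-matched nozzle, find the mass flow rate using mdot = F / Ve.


mdot = F / Ve = 152000 / 2391 = 63.6 kg/s

63.6 kg/s


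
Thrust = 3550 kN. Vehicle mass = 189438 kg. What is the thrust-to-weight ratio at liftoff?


TWR = 3550000 / (189438 * 9.81) = 1.91

1.91


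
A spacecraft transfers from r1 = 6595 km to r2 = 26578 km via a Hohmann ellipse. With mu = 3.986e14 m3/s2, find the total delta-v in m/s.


V1 = sqrt(mu/r1) = 7774.3 m/s
dV1 = V1*(sqrt(2*r2/(r1+r2)) - 1) = 2066.83 m/s
V2 = sqrt(mu/r2) = 3872.64 m/s
dV2 = V2*(1 - sqrt(2*r1/(r1+r2))) = 1430.69 m/s
Total dV = 3498 m/s

3498 m/s


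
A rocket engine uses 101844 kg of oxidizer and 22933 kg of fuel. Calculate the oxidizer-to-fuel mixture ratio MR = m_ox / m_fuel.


MR = 101844 / 22933 = 4.44

4.44


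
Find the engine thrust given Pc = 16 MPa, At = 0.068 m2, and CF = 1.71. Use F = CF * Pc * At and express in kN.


F = 1.71 * 16e6 * 0.068 = 1.8605e+06 N = 1860.5 kN

1860.5 kN


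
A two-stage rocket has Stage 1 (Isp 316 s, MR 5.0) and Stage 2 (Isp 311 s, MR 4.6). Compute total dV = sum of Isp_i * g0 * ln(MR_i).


dV1 = 316 * 9.81 * ln(5.0) = 4989.2 m/s
dV2 = 311 * 9.81 * ln(4.6) = 4655.9 m/s
Total dV = 4989.2 + 4655.9 = 9645.1 m/s ~ 9645 m/s

9645 m/s


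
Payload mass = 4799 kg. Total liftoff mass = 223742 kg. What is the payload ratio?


PR = 4799 / 223742 = 0.0214

0.0214


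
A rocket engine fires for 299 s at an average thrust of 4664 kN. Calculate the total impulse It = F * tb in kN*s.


It = 4664 * 299 = 1394536 kN*s

1394536 kN*s


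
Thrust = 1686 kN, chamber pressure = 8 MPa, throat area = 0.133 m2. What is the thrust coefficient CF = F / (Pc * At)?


CF = 1686000 / (8e6 * 0.133) = 1.58

1.58


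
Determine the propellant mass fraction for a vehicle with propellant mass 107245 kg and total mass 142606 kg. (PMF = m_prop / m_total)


PMF = 107245 / 142606 = 0.752

0.752


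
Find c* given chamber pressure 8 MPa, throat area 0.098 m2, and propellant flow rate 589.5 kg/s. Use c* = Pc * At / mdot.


c* = 8e6 * 0.098 / 589.5 = 1330 m/s

1330 m/s


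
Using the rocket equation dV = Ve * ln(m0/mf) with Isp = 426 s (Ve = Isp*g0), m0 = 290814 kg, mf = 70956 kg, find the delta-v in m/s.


Ve = 426 * 9.81 = 4179.06 m/s
dV = 4179.06 * ln(290814/70956) = 5895 m/s

5895 m/s


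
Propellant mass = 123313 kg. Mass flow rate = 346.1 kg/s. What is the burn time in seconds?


tb = 123313 / 346.1 = 356.3 s

356.3 s


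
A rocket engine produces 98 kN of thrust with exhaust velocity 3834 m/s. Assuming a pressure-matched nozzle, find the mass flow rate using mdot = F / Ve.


mdot = F / Ve = 98000 / 3834 = 25.6 kg/s

25.6 kg/s


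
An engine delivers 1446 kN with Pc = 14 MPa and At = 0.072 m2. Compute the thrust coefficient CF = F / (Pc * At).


CF = 1446000 / (14e6 * 0.072) = 1.43

1.43
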